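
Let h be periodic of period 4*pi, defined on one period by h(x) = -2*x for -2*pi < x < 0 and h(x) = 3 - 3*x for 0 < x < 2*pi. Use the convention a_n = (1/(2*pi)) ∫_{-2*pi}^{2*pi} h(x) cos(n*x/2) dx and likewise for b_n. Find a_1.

a_1 = (1/(2*pi)) ∫_{-2*pi}^{2*pi} h(x) cos(x/2) dx.
Split the integral at the breakpoints.
Integrating by parts (boundary term plus one more integral), an antiderivative of (-2*x) cos(x/2) is -4*x*sin(x/2) - 8*cos(x/2); evaluating from -2*pi to 0: ∫_{-2*pi}^{0} (-2*x) cos(x/2) dx = (-8) - (8) = -16.
Integrating by parts (boundary term plus one more integral), an antiderivative of (3 - 3*x) cos(x/2) is -6*x*sin(x/2) + 6*sin(x/2) - 12*cos(x/2); evaluating from 0 to 2*pi: ∫_{0}^{2*pi} (3 - 3*x) cos(x/2) dx = (12) - (-12) = 24.
Summing the pieces and multiplying by (1/(2*pi)) gives a_1 = 4/pi.

4/pi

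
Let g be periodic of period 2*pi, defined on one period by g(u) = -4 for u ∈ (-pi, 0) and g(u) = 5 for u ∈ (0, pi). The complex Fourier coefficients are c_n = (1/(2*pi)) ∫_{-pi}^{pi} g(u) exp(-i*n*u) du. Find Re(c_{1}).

0

Since g is real-valued, Re(c_{1}) = (1/(2*pi)) ∫_{-pi}^{pi} g(u) cos(u) du = a_{1}/2.
Split the integral at the breakpoints.
Directly, an antiderivative of (-4) cos(u) is -4*sin(u); evaluating from -pi to 0: ∫_{-pi}^{0} (-4) cos(u) du = (0) - (0) = 0.
Directly, an antiderivative of (5) cos(u) is 5*sin(u); evaluating from 0 to pi: ∫_{0}^{pi} (5) cos(u) du = (0) - (0) = 0.
So ∫_{-pi}^{pi} g(u) cos(u) du = 0.
Hence Re(c_{1}) = (1/(2*pi))·(0) = 0.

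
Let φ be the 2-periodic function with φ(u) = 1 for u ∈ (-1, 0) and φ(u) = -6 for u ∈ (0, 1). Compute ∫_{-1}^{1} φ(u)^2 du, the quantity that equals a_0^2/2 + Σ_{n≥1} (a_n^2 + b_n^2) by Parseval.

∫_{-1}^{1} φ(u)^2 du = 37.

37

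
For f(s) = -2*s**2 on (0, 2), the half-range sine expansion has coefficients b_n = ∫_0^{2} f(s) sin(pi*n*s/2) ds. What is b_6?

8/(3*pi)

b_6 = ∫_0^{2} (-2*s**2) sin(3*pi*s) ds.
Integrating by parts twice (tabular method), an antiderivative of (-2*s**2) sin(3*pi*s) is 2*s**2*cos(3*pi*s)/(3*pi) - 4*s*sin(3*pi*s)/(9*pi**2) - 4*cos(3*pi*s)/(27*pi**3); evaluating from 0 to 2: ∫_{0}^{2} (-2*s**2) sin(3*pi*s) ds = (4*(-1 + 18*pi**2)/(27*pi**3)) - (-4/(27*pi**3)) = 8/(3*pi).
Hence b_6 = 8/(3*pi).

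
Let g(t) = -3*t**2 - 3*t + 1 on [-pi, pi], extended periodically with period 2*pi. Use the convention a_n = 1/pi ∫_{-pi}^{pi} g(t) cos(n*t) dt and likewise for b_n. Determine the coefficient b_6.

b_6 = 1/pi ∫_{-pi}^{pi} g(t) sin(6*t) dt.
Integrating by parts twice (tabular method), an antiderivative of (-3*t**2 - 3*t + 1) sin(6*t) is t**2*cos(6*t)/2 - t*sin(6*t)/6 + t*cos(6*t)/2 - sin(6*t)/12 - 7*cos(6*t)/36; evaluating from -pi to pi: ∫_{-pi}^{pi} (-3*t**2 - 3*t + 1) sin(6*t) dt = (-7/36 + pi/2 + pi**2/2) - (-pi/2 - 7/36 + pi**2/2) = pi.
Hence b_6 = (1/pi)·(pi) = 1.

1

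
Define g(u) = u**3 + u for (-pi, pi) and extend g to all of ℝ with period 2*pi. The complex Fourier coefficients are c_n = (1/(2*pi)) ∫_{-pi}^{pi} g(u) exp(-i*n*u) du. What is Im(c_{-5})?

Since g is real-valued, Im(c_{-5}) = -(1/(2*pi)) ∫_{-pi}^{pi} g(u) sin(-5*u) du = b_{5}/2.
g is odd and sin(-5*u) is odd, so the integrand is even: ∫_{-pi}^{pi} g(u) sin(-5*u) du = 2∫_0^{pi} g(u) sin(-5*u) du.
Integrating by parts three times (tabular method), an antiderivative of (u**3 + u) sin(-5*u) is u**3*cos(5*u)/5 - 3*u**2*sin(5*u)/25 + 19*u*cos(5*u)/125 - 19*sin(5*u)/625; evaluating from 0 to pi: ∫_{0}^{pi} (u**3 + u) sin(-5*u) du = (-pi*(19 + 25*pi**2)/125) - (0) = -pi*(19 + 25*pi**2)/125.
So ∫_{-pi}^{pi} g(u) sin(-5*u) du = -2*pi*(19 + 25*pi**2)/125.
Hence Im(c_{-5}) = (-1/(2*pi))·(-2*pi*(19 + 25*pi**2)/125) = 19/125 + pi**2/5.

19/125 + pi**2/5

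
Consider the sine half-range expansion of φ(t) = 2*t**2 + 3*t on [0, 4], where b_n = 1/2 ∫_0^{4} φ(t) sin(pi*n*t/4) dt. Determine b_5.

8*(-32 + 275*pi**2)/(125*pi**3)

b_5 = 1/2 ∫_0^{4} (2*t**2 + 3*t) sin(5*pi*t/4) dt.
Integrating by parts twice (tabular method), an antiderivative of (2*t**2 + 3*t) sin(5*pi*t/4) is -8*t**2*cos(5*pi*t/4)/(5*pi) + 64*t*sin(5*pi*t/4)/(25*pi**2) - 12*t*cos(5*pi*t/4)/(5*pi) + 48*sin(5*pi*t/4)/(25*pi**2) + 256*cos(5*pi*t/4)/(125*pi**3); evaluating from 0 to 4: ∫_{0}^{4} (2*t**2 + 3*t) sin(5*pi*t/4) dt = (16*(-16 + 275*pi**2)/(125*pi**3)) - (256/(125*pi**3)) = 16*(-32 + 275*pi**2)/(125*pi**3).
Hence b_5 = (1/2)·(16*(-32 + 275*pi**2)/(125*pi**3)) = 8*(-32 + 275*pi**2)/(125*pi**3).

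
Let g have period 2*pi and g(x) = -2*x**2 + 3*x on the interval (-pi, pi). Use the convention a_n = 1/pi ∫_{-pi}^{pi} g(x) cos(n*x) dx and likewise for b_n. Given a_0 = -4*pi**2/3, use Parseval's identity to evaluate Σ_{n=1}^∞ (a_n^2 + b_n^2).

pi**2*(6 + 32*pi**2/45)

Parseval: a_0^2/2 + Σ_{n≥1} (a_n^2+b_n^2) = 1/pi ∫_{-pi}^{pi} g(x)^2 dx = pi**2*(6 + 8*pi**2/5).
Subtract a_0^2/2 = 8*pi**4/9: Σ (a_n^2+b_n^2) = pi**2*(6 + 32*pi**2/45).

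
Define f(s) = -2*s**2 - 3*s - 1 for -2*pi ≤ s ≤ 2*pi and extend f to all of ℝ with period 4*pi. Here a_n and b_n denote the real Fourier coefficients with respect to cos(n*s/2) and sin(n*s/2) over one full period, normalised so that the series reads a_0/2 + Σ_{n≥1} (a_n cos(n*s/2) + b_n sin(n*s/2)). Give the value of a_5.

32/25

a_5 = (1/(2*pi)) ∫_{-2*pi}^{2*pi} f(s) cos(5*s/2) ds.
Integrating by parts twice (tabular method), an antiderivative of (-2*s**2 - 3*s - 1) cos(5*s/2) is -4*s**2*sin(5*s/2)/5 - 6*s*sin(5*s/2)/5 - 16*s*cos(5*s/2)/25 - 18*sin(5*s/2)/125 - 12*cos(5*s/2)/25; evaluating from -2*pi to 2*pi: ∫_{-2*pi}^{2*pi} (-2*s**2 - 3*s - 1) cos(5*s/2) ds = (12/25 + 32*pi/25) - (12/25 - 32*pi/25) = 64*pi/25.
Hence a_5 = (1/(2*pi))·(64*pi/25) = 32/25.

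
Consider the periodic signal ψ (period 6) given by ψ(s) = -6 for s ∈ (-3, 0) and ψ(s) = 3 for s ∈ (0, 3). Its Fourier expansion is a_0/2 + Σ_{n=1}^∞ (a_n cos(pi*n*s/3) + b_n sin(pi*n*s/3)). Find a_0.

-3

a_0 = 1/3 ∫_{-3}^{3} ψ(s) ds = 1/3 · (-9) = -3.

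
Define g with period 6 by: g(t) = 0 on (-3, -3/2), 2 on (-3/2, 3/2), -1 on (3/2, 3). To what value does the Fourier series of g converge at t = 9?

-1/2

t = 9 differs from t = -3 by 2 full period(s), and the series is 6-periodic.
At t = -3 the one-sided limits are g(-3^-) = -1 and g(-3^+) = 0.
By Dirichlet's theorem the series converges to their average, [(-1) + (0)]/2 = -1/2.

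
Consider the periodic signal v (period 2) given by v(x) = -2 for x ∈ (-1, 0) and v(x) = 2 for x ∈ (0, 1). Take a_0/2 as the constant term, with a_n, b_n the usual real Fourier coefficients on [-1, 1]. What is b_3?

8/(3*pi)

b_3 = ∫_{-1}^{1} v(x) sin(3*pi*x) dx.
v is odd and sin(3*pi*x) is odd, so the integrand is even and b_3 = 2 ∫_0^{1} v(x) sin(3*pi*x) dx.
Directly, an antiderivative of (2) sin(3*pi*x) is -2*cos(3*pi*x)/(3*pi); evaluating from 0 to 1: ∫_{0}^{1} (2) sin(3*pi*x) dx = (2/(3*pi)) - (-2/(3*pi)) = 4/(3*pi).
Hence b_3 = 2·(4/(3*pi)) = 8/(3*pi).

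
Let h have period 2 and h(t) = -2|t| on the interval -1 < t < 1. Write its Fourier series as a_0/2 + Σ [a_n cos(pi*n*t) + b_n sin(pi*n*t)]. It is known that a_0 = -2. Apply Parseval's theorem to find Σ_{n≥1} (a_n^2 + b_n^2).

Parseval: a_0^2/2 + Σ_{n≥1} (a_n^2+b_n^2) = ∫_{-1}^{1} h(t)^2 dt = 8/3.
Subtract a_0^2/2 = 2: Σ (a_n^2+b_n^2) = 2/3.

2/3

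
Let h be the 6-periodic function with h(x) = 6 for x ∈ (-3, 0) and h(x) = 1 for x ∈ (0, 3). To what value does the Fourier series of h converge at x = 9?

7/2

x = 9 differs from x = -3 by 2 full period(s), and the series is 6-periodic.
At x = -3 the one-sided limits are h(-3^-) = 1 and h(-3^+) = 6.
By Dirichlet's theorem the series converges to their average, [(1) + (6)]/2 = 7/2.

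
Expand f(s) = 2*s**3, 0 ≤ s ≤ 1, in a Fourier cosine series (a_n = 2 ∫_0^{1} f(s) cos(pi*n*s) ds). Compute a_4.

a_4 = 2 ∫_0^{1} (2*s**3) cos(4*pi*s) ds.
Integrating by parts three times (tabular method), an antiderivative of (2*s**3) cos(4*pi*s) is s**3*sin(4*pi*s)/(2*pi) + 3*s**2*cos(4*pi*s)/(8*pi**2) - 3*s*sin(4*pi*s)/(16*pi**3) - 3*cos(4*pi*s)/(64*pi**4); evaluating from 0 to 1: ∫_{0}^{1} (2*s**3) cos(4*pi*s) ds = (3*(-1 + 8*pi**2)/(64*pi**4)) - (-3/(64*pi**4)) = 3/(8*pi**2).
Hence a_4 = 2·(3/(8*pi**2)) = 3/(4*pi**2).

3/(4*pi**2)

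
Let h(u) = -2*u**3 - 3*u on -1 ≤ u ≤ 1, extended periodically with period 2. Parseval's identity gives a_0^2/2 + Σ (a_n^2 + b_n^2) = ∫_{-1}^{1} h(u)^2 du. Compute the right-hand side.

∫_{-1}^{1} h(u)^2 du = 418/35.

418/35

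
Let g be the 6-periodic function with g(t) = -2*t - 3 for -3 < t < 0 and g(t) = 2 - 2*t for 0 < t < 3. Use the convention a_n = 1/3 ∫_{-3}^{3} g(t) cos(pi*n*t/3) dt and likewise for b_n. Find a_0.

-1

a_0 = 1/3 ∫_{-3}^{3} g(t) dt = 1/3 · (-3) = -1.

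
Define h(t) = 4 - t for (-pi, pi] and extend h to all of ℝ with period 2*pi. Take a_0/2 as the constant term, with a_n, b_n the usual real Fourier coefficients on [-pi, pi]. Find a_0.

8

a_0 = 1/pi ∫_{-pi}^{pi} h(t) dt = 1/pi · (8*pi) = 8.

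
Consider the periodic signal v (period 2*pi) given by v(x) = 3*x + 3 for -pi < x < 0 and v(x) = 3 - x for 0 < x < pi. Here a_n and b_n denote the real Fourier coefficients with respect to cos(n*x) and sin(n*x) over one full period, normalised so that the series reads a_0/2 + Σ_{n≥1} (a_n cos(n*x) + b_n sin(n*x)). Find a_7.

8/(49*pi)

a_7 = 1/pi ∫_{-pi}^{pi} v(x) cos(7*x) dx.
Split the integral at the breakpoints.
Integrating by parts (boundary term plus one more integral), an antiderivative of (3*x + 3) cos(7*x) is 3*x*sin(7*x)/7 + 3*sin(7*x)/7 + 3*cos(7*x)/49; evaluating from -pi to 0: ∫_{-pi}^{0} (3*x + 3) cos(7*x) dx = (3/49) - (-3/49) = 6/49.
Integrating by parts (boundary term plus one more integral), an antiderivative of (3 - x) cos(7*x) is -x*sin(7*x)/7 + 3*sin(7*x)/7 - cos(7*x)/49; evaluating from 0 to pi: ∫_{0}^{pi} (3 - x) cos(7*x) dx = (1/49) - (-1/49) = 2/49.
Summing the pieces and multiplying by (1/pi) gives a_7 = 8/(49*pi).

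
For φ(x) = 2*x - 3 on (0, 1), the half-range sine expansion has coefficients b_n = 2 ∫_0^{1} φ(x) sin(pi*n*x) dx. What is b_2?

b_2 = 2 ∫_0^{1} (2*x - 3) sin(2*pi*x) dx.
Integrating by parts (boundary term plus one more integral), an antiderivative of (2*x - 3) sin(2*pi*x) is -x*cos(2*pi*x)/pi + sin(2*pi*x)/(2*pi**2) + 3*cos(2*pi*x)/(2*pi); evaluating from 0 to 1: ∫_{0}^{1} (2*x - 3) sin(2*pi*x) dx = (1/(2*pi)) - (3/(2*pi)) = -1/pi.
Hence b_2 = 2·(-1/pi) = -2/pi.

-2/pi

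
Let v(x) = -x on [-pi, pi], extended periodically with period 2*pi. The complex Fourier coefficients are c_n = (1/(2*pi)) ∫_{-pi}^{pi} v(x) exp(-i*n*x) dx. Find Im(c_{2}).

-1/2

Since v is real-valued, Im(c_{2}) = -(1/(2*pi)) ∫_{-pi}^{pi} v(x) sin(2*x) dx = -b_{2}/2.
v is odd and sin(2*x) is odd, so the integrand is even: ∫_{-pi}^{pi} v(x) sin(2*x) dx = 2∫_0^{pi} v(x) sin(2*x) dx.
Integrating by parts (boundary term plus one more integral), an antiderivative of (-x) sin(2*x) is x*cos(2*x)/2 - sin(2*x)/4; evaluating from 0 to pi: ∫_{0}^{pi} (-x) sin(2*x) dx = (pi/2) - (0) = pi/2.
So ∫_{-pi}^{pi} v(x) sin(2*x) dx = pi.
Hence Im(c_{2}) = (-1/(2*pi))·(pi) = -1/2.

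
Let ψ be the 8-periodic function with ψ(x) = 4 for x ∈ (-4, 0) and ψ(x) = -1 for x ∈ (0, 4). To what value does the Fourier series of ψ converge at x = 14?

4

x = 14 differs from x = -2 by 2 full period(s), and the series is 8-periodic.
ψ is continuous at x = -2 with value 4, so the series converges to 4 there.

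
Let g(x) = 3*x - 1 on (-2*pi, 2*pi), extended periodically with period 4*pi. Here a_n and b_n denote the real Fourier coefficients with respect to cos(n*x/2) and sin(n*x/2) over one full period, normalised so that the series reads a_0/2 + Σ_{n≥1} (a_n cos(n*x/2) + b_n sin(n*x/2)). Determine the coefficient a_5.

0

a_5 = (1/(2*pi)) ∫_{-2*pi}^{2*pi} g(x) cos(5*x/2) dx.
Integrating by parts (boundary term plus one more integral), an antiderivative of (3*x - 1) cos(5*x/2) is 6*x*sin(5*x/2)/5 - 2*sin(5*x/2)/5 + 12*cos(5*x/2)/25; evaluating from -2*pi to 2*pi: ∫_{-2*pi}^{2*pi} (3*x - 1) cos(5*x/2) dx = (-12/25) - (-12/25) = 0.
Hence a_5 = (1/(2*pi))·(0) = 0.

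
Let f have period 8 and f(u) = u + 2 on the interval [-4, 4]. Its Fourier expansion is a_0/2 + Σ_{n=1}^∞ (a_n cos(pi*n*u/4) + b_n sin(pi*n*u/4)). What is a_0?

a_0 = 1/4 ∫_{-4}^{4} f(u) du = 1/4 · (16) = 4.

4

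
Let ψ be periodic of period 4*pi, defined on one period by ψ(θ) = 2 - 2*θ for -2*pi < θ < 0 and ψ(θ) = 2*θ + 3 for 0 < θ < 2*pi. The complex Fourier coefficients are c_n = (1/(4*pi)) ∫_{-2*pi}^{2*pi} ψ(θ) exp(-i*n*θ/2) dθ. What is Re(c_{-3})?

-8/(9*pi)

Since ψ is real-valued, Re(c_{-3}) = (1/(4*pi)) ∫_{-2*pi}^{2*pi} ψ(θ) cos(-3*θ/2) dθ = a_{3}/2.
Split the integral at the breakpoints.
Integrating by parts (boundary term plus one more integral), an antiderivative of (2 - 2*θ) cos(-3*θ/2) is -4*θ*sin(3*θ/2)/3 + 4*sin(3*θ/2)/3 - 8*cos(3*θ/2)/9; evaluating from -2*pi to 0: ∫_{-2*pi}^{0} (2 - 2*θ) cos(-3*θ/2) dθ = (-8/9) - (8/9) = -16/9.
Integrating by parts (boundary term plus one more integral), an antiderivative of (2*θ + 3) cos(-3*θ/2) is 4*θ*sin(3*θ/2)/3 + 2*sin(3*θ/2) + 8*cos(3*θ/2)/9; evaluating from 0 to 2*pi: ∫_{0}^{2*pi} (2*θ + 3) cos(-3*θ/2) dθ = (-8/9) - (8/9) = -16/9.
So ∫_{-2*pi}^{2*pi} ψ(θ) cos(-3*θ/2) dθ = -32/9.
Hence Re(c_{-3}) = (1/(4*pi))·(-32/9) = -8/(9*pi).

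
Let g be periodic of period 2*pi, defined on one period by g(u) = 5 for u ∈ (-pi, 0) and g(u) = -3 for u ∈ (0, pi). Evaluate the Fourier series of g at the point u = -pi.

1

u = -pi differs from u = pi by -1 full period(s), and the series is 2*pi-periodic.
At u = pi the one-sided limits are g(pi^-) = -3 and g(pi^+) = 5.
By Dirichlet's theorem the series converges to their average, [(-3) + (5)]/2 = 1.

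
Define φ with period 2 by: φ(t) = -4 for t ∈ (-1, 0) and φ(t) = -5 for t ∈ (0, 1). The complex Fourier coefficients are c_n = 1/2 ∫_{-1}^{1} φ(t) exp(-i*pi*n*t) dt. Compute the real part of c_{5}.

0

Since φ is real-valued, Re(c_{5}) = 1/2 ∫_{-1}^{1} φ(t) cos(5*pi*t) dt = a_{5}/2.
Split the integral at the breakpoints.
Directly, an antiderivative of (-4) cos(5*pi*t) is -4*sin(5*pi*t)/(5*pi); evaluating from -1 to 0: ∫_{-1}^{0} (-4) cos(5*pi*t) dt = (0) - (0) = 0.
Directly, an antiderivative of (-5) cos(5*pi*t) is -sin(5*pi*t)/pi; evaluating from 0 to 1: ∫_{0}^{1} (-5) cos(5*pi*t) dt = (0) - (0) = 0.
So ∫_{-1}^{1} φ(t) cos(5*pi*t) dt = 0.
Hence Re(c_{5}) = (1/2)·(0) = 0.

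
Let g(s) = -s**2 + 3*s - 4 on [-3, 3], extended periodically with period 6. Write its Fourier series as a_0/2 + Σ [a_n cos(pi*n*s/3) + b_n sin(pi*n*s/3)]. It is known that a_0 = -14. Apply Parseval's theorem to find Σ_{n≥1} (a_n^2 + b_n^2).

Parseval: a_0^2/2 + Σ_{n≥1} (a_n^2+b_n^2) = 1/3 ∫_{-3}^{3} g(s)^2 ds = 832/5.
Subtract a_0^2/2 = 98: Σ (a_n^2+b_n^2) = 342/5.

342/5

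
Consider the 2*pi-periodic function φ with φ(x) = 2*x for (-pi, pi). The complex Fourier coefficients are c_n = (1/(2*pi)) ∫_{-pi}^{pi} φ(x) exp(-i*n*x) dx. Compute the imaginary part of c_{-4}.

-1/2

Since φ is real-valued, Im(c_{-4}) = -(1/(2*pi)) ∫_{-pi}^{pi} φ(x) sin(-4*x) dx = b_{4}/2.
φ is odd and sin(-4*x) is odd, so the integrand is even: ∫_{-pi}^{pi} φ(x) sin(-4*x) dx = 2∫_0^{pi} φ(x) sin(-4*x) dx.
Integrating by parts (boundary term plus one more integral), an antiderivative of (2*x) sin(-4*x) is x*cos(4*x)/2 - sin(4*x)/8; evaluating from 0 to pi: ∫_{0}^{pi} (2*x) sin(-4*x) dx = (pi/2) - (0) = pi/2.
So ∫_{-pi}^{pi} φ(x) sin(-4*x) dx = pi.
Hence Im(c_{-4}) = (-1/(2*pi))·(pi) = -1/2.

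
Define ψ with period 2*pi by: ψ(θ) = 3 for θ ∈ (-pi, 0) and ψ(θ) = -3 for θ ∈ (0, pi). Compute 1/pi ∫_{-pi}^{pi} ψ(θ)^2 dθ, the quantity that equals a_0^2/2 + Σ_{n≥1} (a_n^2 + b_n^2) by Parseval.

18

1/pi ∫_{-pi}^{pi} ψ(θ)^2 dθ = 1/pi · (18*pi) = 18.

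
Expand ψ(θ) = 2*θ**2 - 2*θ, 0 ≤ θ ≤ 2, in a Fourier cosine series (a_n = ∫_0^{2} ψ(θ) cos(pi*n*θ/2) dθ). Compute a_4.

a_4 = ∫_0^{2} (2*θ**2 - 2*θ) cos(2*pi*θ) dθ.
Integrating by parts twice (tabular method), an antiderivative of (2*θ**2 - 2*θ) cos(2*pi*θ) is θ**2*sin(2*pi*θ)/pi - θ*sin(2*pi*θ)/pi + θ*cos(2*pi*θ)/pi**2 - sin(2*pi*θ)/(2*pi**3) - cos(2*pi*θ)/(2*pi**2); evaluating from 0 to 2: ∫_{0}^{2} (2*θ**2 - 2*θ) cos(2*pi*θ) dθ = (3/(2*pi**2)) - (-1/(2*pi**2)) = 2/pi**2.
Hence a_4 = 2/pi**2.

2/pi**2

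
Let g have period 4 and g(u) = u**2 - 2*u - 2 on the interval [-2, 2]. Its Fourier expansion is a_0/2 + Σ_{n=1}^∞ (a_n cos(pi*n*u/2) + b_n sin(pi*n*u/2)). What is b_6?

4/(3*pi)

b_6 = 1/2 ∫_{-2}^{2} g(u) sin(3*pi*u) du.
Integrating by parts twice (tabular method), an antiderivative of (u**2 - 2*u - 2) sin(3*pi*u) is -u**2*cos(3*pi*u)/(3*pi) + 2*u*sin(3*pi*u)/(9*pi**2) + 2*u*cos(3*pi*u)/(3*pi) - 2*sin(3*pi*u)/(9*pi**2) + 2*cos(3*pi*u)/(27*pi**3) + 2*cos(3*pi*u)/(3*pi); evaluating from -2 to 2: ∫_{-2}^{2} (u**2 - 2*u - 2) sin(3*pi*u) du = (2*(1 + 9*pi**2)/(27*pi**3)) - (-2/pi + 2/(27*pi**3)) = 8/(3*pi).
Hence b_6 = (1/2)·(8/(3*pi)) = 4/(3*pi).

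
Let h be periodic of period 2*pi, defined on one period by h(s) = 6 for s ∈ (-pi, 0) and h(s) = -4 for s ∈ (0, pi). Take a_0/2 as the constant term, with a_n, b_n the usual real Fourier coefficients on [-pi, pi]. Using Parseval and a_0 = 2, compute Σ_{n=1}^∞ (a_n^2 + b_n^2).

Parseval: a_0^2/2 + Σ_{n≥1} (a_n^2+b_n^2) = 1/pi ∫_{-pi}^{pi} h(s)^2 ds = 52.
Subtract a_0^2/2 = 2: Σ (a_n^2+b_n^2) = 50.

50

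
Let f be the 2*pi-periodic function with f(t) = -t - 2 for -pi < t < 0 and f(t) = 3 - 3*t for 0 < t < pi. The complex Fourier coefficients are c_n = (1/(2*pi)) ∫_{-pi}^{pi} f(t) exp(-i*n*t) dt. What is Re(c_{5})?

2/(25*pi)

Since f is real-valued, Re(c_{5}) = (1/(2*pi)) ∫_{-pi}^{pi} f(t) cos(5*t) dt = a_{5}/2.
Split the integral at the breakpoints.
Integrating by parts (boundary term plus one more integral), an antiderivative of (-t - 2) cos(5*t) is -t*sin(5*t)/5 - 2*sin(5*t)/5 - cos(5*t)/25; evaluating from -pi to 0: ∫_{-pi}^{0} (-t - 2) cos(5*t) dt = (-1/25) - (1/25) = -2/25.
Integrating by parts (boundary term plus one more integral), an antiderivative of (3 - 3*t) cos(5*t) is -3*t*sin(5*t)/5 + 3*sin(5*t)/5 - 3*cos(5*t)/25; evaluating from 0 to pi: ∫_{0}^{pi} (3 - 3*t) cos(5*t) dt = (3/25) - (-3/25) = 6/25.
So ∫_{-pi}^{pi} f(t) cos(5*t) dt = 4/25.
Hence Re(c_{5}) = (1/(2*pi))·(4/25) = 2/(25*pi).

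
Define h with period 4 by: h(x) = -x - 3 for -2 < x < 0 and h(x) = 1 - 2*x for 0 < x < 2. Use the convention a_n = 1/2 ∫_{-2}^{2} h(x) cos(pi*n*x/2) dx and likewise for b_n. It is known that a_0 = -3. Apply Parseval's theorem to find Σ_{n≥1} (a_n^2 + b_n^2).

13/6

Parseval: a_0^2/2 + Σ_{n≥1} (a_n^2+b_n^2) = 1/2 ∫_{-2}^{2} h(x)^2 dx = 20/3.
Subtract a_0^2/2 = 9/2: Σ (a_n^2+b_n^2) = 13/6.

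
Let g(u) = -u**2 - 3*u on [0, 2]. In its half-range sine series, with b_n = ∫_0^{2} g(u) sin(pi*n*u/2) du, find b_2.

10/pi

b_2 = ∫_0^{2} (-u**2 - 3*u) sin(pi*u) du.
Integrating by parts twice (tabular method), an antiderivative of (-u**2 - 3*u) sin(pi*u) is u**2*cos(pi*u)/pi - 2*u*sin(pi*u)/pi**2 + 3*u*cos(pi*u)/pi - 3*sin(pi*u)/pi**2 - 2*cos(pi*u)/pi**3; evaluating from 0 to 2: ∫_{0}^{2} (-u**2 - 3*u) sin(pi*u) du = (-2/pi**3 + 10/pi) - (-2/pi**3) = 10/pi.
Hence b_2 = 10/pi.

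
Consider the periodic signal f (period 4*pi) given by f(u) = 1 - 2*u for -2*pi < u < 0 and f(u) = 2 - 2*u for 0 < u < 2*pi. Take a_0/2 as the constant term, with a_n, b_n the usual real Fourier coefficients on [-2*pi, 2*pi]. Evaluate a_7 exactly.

a_7 = (1/(2*pi)) ∫_{-2*pi}^{2*pi} f(u) cos(7*u/2) du.
Split the integral at the breakpoints.
Integrating by parts (boundary term plus one more integral), an antiderivative of (1 - 2*u) cos(7*u/2) is -4*u*sin(7*u/2)/7 + 2*sin(7*u/2)/7 - 8*cos(7*u/2)/49; evaluating from -2*pi to 0: ∫_{-2*pi}^{0} (1 - 2*u) cos(7*u/2) du = (-8/49) - (8/49) = -16/49.
Integrating by parts (boundary term plus one more integral), an antiderivative of (2 - 2*u) cos(7*u/2) is -4*u*sin(7*u/2)/7 + 4*sin(7*u/2)/7 - 8*cos(7*u/2)/49; evaluating from 0 to 2*pi: ∫_{0}^{2*pi} (2 - 2*u) cos(7*u/2) du = (8/49) - (-8/49) = 16/49.
Summing the pieces and multiplying by (1/(2*pi)) gives a_7 = 0.

0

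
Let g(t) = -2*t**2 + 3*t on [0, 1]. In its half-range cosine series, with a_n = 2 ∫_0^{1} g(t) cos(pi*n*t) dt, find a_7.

-4/(49*pi**2)

a_7 = 2 ∫_0^{1} (-2*t**2 + 3*t) cos(7*pi*t) dt.
Integrating by parts twice (tabular method), an antiderivative of (-2*t**2 + 3*t) cos(7*pi*t) is -2*t**2*sin(7*pi*t)/(7*pi) + 3*t*sin(7*pi*t)/(7*pi) - 4*t*cos(7*pi*t)/(49*pi**2) + 4*sin(7*pi*t)/(343*pi**3) + 3*cos(7*pi*t)/(49*pi**2); evaluating from 0 to 1: ∫_{0}^{1} (-2*t**2 + 3*t) cos(7*pi*t) dt = (1/(49*pi**2)) - (3/(49*pi**2)) = -2/(49*pi**2).
Hence a_7 = 2·(-2/(49*pi**2)) = -4/(49*pi**2).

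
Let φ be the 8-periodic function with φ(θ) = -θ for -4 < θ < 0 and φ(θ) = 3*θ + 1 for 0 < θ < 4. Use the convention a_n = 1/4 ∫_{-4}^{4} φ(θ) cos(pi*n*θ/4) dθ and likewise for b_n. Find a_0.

9

a_0 = 1/4 ∫_{-4}^{4} φ(θ) dθ = 1/4 · (36) = 9.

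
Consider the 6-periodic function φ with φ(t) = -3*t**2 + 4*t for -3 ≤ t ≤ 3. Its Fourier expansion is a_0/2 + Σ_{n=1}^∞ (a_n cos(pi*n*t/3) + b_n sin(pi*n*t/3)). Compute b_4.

b_4 = 1/3 ∫_{-3}^{3} φ(t) sin(4*pi*t/3) dt.
Integrating by parts twice (tabular method), an antiderivative of (-3*t**2 + 4*t) sin(4*pi*t/3) is 9*t**2*cos(4*pi*t/3)/(4*pi) - 27*t*sin(4*pi*t/3)/(8*pi**2) - 3*t*cos(4*pi*t/3)/pi + 9*sin(4*pi*t/3)/(4*pi**2) - 81*cos(4*pi*t/3)/(32*pi**3); evaluating from -3 to 3: ∫_{-3}^{3} (-3*t**2 + 4*t) sin(4*pi*t/3) dt = (9*(-9 + 40*pi**2)/(32*pi**3)) - (9*(-9 + 104*pi**2)/(32*pi**3)) = -18/pi.
Hence b_4 = (1/3)·(-18/pi) = -6/pi.

-6/pi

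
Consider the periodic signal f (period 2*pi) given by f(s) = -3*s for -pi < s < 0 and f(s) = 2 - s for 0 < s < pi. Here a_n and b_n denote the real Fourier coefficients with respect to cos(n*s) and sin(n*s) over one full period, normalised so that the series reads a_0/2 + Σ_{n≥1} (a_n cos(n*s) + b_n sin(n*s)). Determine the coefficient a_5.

-4/(25*pi)

a_5 = 1/pi ∫_{-pi}^{pi} f(s) cos(5*s) ds.
Split the integral at the breakpoints.
Integrating by parts (boundary term plus one more integral), an antiderivative of (-3*s) cos(5*s) is -3*s*sin(5*s)/5 - 3*cos(5*s)/25; evaluating from -pi to 0: ∫_{-pi}^{0} (-3*s) cos(5*s) ds = (-3/25) - (3/25) = -6/25.
Integrating by parts (boundary term plus one more integral), an antiderivative of (2 - s) cos(5*s) is -s*sin(5*s)/5 + 2*sin(5*s)/5 - cos(5*s)/25; evaluating from 0 to pi: ∫_{0}^{pi} (2 - s) cos(5*s) ds = (1/25) - (-1/25) = 2/25.
Summing the pieces and multiplying by (1/pi) gives a_5 = -4/(25*pi).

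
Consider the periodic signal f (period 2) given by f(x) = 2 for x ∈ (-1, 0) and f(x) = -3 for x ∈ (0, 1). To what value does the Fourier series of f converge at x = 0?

At x = 0 the one-sided limits are f(0^-) = 2 and f(0^+) = -3.
By Dirichlet's theorem the series converges to their average, [(2) + (-3)]/2 = -1/2.

-1/2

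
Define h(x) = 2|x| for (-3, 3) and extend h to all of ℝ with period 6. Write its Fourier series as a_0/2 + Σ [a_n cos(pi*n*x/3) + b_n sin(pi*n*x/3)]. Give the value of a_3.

-8/(3*pi**2)

a_3 = 1/3 ∫_{-3}^{3} h(x) cos(pi*x) dx.
h is even and cos(pi*x) is even, so the integrand is even and a_3 = 2/3 ∫_0^{3} h(x) cos(pi*x) dx.
Integrating by parts (boundary term plus one more integral), an antiderivative of (2*x) cos(pi*x) is 2*x*sin(pi*x)/pi + 2*cos(pi*x)/pi**2; evaluating from 0 to 3: ∫_{0}^{3} (2*x) cos(pi*x) dx = (-2/pi**2) - (2/pi**2) = -4/pi**2.
Hence a_3 = (2/3)·(-4/pi**2) = -8/(3*pi**2).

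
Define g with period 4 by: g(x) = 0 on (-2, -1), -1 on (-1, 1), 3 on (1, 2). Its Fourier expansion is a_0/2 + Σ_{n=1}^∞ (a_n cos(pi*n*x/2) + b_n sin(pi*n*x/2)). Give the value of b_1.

3/pi

b_1 = 1/2 ∫_{-2}^{2} g(x) sin(pi*x/2) dx.
Split the integral at the breakpoints.
∫_{-2}^{-1} (0) sin(pi*x/2) dx = 0.
Directly, an antiderivative of (-1) sin(pi*x/2) is 2*cos(pi*x/2)/pi; evaluating from -1 to 1: ∫_{-1}^{1} (-1) sin(pi*x/2) dx = (0) - (0) = 0.
Directly, an antiderivative of (3) sin(pi*x/2) is -6*cos(pi*x/2)/pi; evaluating from 1 to 2: ∫_{1}^{2} (3) sin(pi*x/2) dx = (6/pi) - (0) = 6/pi.
Summing the pieces and multiplying by (1/2) gives b_1 = 3/pi.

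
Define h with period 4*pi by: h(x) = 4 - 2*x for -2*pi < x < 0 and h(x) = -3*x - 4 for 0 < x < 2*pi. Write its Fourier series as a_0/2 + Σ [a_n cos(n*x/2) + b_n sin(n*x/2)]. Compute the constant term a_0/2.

a_0 = (1/(2*pi)) ∫_{-2*pi}^{2*pi} h(x) dx = (1/(2*pi)) · (-2*pi**2) = -pi.
So the constant term a_0/2 = -pi/2.

-pi/2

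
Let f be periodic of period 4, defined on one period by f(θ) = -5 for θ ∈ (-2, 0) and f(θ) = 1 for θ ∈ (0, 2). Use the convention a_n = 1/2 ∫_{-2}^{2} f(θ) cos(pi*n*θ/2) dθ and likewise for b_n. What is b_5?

b_5 = 1/2 ∫_{-2}^{2} f(θ) sin(5*pi*θ/2) dθ.
Split the integral at the breakpoints.
Directly, an antiderivative of (-5) sin(5*pi*θ/2) is 2*cos(5*pi*θ/2)/pi; evaluating from -2 to 0: ∫_{-2}^{0} (-5) sin(5*pi*θ/2) dθ = (2/pi) - (-2/pi) = 4/pi.
Directly, an antiderivative of (1) sin(5*pi*θ/2) is -2*cos(5*pi*θ/2)/(5*pi); evaluating from 0 to 2: ∫_{0}^{2} (1) sin(5*pi*θ/2) dθ = (2/(5*pi)) - (-2/(5*pi)) = 4/(5*pi).
Summing the pieces and multiplying by (1/2) gives b_5 = 12/(5*pi).

12/(5*pi)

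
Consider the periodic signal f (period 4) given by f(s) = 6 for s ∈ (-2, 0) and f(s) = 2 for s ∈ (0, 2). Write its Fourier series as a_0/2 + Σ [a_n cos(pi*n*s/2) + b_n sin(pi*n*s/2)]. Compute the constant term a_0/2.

a_0 = 1/2 ∫_{-2}^{2} f(s) ds = 1/2 · (16) = 8.
So the constant term a_0/2 = 4.

4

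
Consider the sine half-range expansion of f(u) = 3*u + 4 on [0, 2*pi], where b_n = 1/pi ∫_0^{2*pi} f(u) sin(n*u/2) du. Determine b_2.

-6

b_2 = 1/pi ∫_0^{2*pi} (3*u + 4) sin(u) du.
Integrating by parts (boundary term plus one more integral), an antiderivative of (3*u + 4) sin(u) is -3*u*cos(u) + 3*sin(u) - 4*cos(u); evaluating from 0 to 2*pi: ∫_{0}^{2*pi} (3*u + 4) sin(u) du = (-6*pi - 4) - (-4) = -6*pi.
Hence b_2 = (1/pi)·(-6*pi) = -6.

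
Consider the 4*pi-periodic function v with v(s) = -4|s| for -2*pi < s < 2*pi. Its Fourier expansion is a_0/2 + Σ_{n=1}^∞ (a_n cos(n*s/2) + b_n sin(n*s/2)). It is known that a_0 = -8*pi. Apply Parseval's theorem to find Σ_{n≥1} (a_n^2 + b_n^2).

32*pi**2/3

Parseval: a_0^2/2 + Σ_{n≥1} (a_n^2+b_n^2) = (1/(2*pi)) ∫_{-2*pi}^{2*pi} v(s)^2 ds = 128*pi**2/3.
Subtract a_0^2/2 = 32*pi**2: Σ (a_n^2+b_n^2) = 32*pi**2/3.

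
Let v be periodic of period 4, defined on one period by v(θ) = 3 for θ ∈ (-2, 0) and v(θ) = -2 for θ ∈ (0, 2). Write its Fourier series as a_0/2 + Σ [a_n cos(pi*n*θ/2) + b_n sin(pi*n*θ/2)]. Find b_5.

b_5 = 1/2 ∫_{-2}^{2} v(θ) sin(5*pi*θ/2) dθ.
Split the integral at the breakpoints.
Directly, an antiderivative of (3) sin(5*pi*θ/2) is -6*cos(5*pi*θ/2)/(5*pi); evaluating from -2 to 0: ∫_{-2}^{0} (3) sin(5*pi*θ/2) dθ = (-6/(5*pi)) - (6/(5*pi)) = -12/(5*pi).
Directly, an antiderivative of (-2) sin(5*pi*θ/2) is 4*cos(5*pi*θ/2)/(5*pi); evaluating from 0 to 2: ∫_{0}^{2} (-2) sin(5*pi*θ/2) dθ = (-4/(5*pi)) - (4/(5*pi)) = -8/(5*pi).
Summing the pieces and multiplying by (1/2) gives b_5 = -2/pi.

-2/pi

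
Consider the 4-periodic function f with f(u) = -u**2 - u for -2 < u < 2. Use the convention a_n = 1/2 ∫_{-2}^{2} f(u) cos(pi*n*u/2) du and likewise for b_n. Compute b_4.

b_4 = 1/2 ∫_{-2}^{2} f(u) sin(2*pi*u) du.
Integrating by parts twice (tabular method), an antiderivative of (-u**2 - u) sin(2*pi*u) is u**2*cos(2*pi*u)/(2*pi) - u*sin(2*pi*u)/(2*pi**2) + u*cos(2*pi*u)/(2*pi) - sin(2*pi*u)/(4*pi**2) - cos(2*pi*u)/(4*pi**3); evaluating from -2 to 2: ∫_{-2}^{2} (-u**2 - u) sin(2*pi*u) du = (-1/(4*pi**3) + 3/pi) - ((-1/4 + pi**2)/pi**3) = 2/pi.
Hence b_4 = (1/2)·(2/pi) = 1/pi.

1/pi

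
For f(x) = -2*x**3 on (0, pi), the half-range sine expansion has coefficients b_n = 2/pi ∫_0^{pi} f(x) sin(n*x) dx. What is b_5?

24/125 - 4*pi**2/5

b_5 = 2/pi ∫_0^{pi} (-2*x**3) sin(5*x) dx.
Integrating by parts three times (tabular method), an antiderivative of (-2*x**3) sin(5*x) is 2*x**3*cos(5*x)/5 - 6*x**2*sin(5*x)/25 - 12*x*cos(5*x)/125 + 12*sin(5*x)/625; evaluating from 0 to pi: ∫_{0}^{pi} (-2*x**3) sin(5*x) dx = (2*pi*(6 - 25*pi**2)/125) - (0) = 2*pi*(6 - 25*pi**2)/125.
Hence b_5 = (2/pi)·(2*pi*(6 - 25*pi**2)/125) = 24/125 - 4*pi**2/5.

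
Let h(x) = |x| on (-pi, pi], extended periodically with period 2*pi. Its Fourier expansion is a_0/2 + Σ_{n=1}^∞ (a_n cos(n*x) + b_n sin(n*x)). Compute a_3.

-4/(9*pi)

a_3 = 1/pi ∫_{-pi}^{pi} h(x) cos(3*x) dx.
h is even and cos(3*x) is even, so the integrand is even and a_3 = 2/pi ∫_0^{pi} h(x) cos(3*x) dx.
Integrating by parts (boundary term plus one more integral), an antiderivative of (x) cos(3*x) is x*sin(3*x)/3 + cos(3*x)/9; evaluating from 0 to pi: ∫_{0}^{pi} (x) cos(3*x) dx = (-1/9) - (1/9) = -2/9.
Hence a_3 = (2/pi)·(-2/9) = -4/(9*pi).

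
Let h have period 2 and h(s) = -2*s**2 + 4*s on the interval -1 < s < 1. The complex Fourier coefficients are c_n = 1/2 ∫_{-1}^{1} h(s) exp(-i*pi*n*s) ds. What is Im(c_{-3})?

Since h is real-valued, Im(c_{-3}) = -1/2 ∫_{-1}^{1} h(s) sin(-3*pi*s) ds = b_{3}/2.
Integrating by parts twice (tabular method), an antiderivative of (-2*s**2 + 4*s) sin(-3*pi*s) is -2*s**2*cos(3*pi*s)/(3*pi) + 4*s*sin(3*pi*s)/(9*pi**2) + 4*s*cos(3*pi*s)/(3*pi) - 4*sin(3*pi*s)/(9*pi**2) + 4*cos(3*pi*s)/(27*pi**3); evaluating from -1 to 1: ∫_{-1}^{1} (-2*s**2 + 4*s) sin(-3*pi*s) ds = (2*(-9*pi**2 - 2)/(27*pi**3)) - (-4/(27*pi**3) + 2/pi) = -8/(3*pi).
Hence Im(c_{-3}) = (-1/2)·(-8/(3*pi)) = 4/(3*pi).

4/(3*pi)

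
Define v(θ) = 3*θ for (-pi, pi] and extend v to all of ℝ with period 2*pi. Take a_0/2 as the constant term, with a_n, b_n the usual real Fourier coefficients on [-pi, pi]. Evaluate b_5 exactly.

6/5

b_5 = 1/pi ∫_{-pi}^{pi} v(θ) sin(5*θ) dθ.
v is odd and sin(5*θ) is odd, so the integrand is even and b_5 = 2/pi ∫_0^{pi} v(θ) sin(5*θ) dθ.
Integrating by parts (boundary term plus one more integral), an antiderivative of (3*θ) sin(5*θ) is -3*θ*cos(5*θ)/5 + 3*sin(5*θ)/25; evaluating from 0 to pi: ∫_{0}^{pi} (3*θ) sin(5*θ) dθ = (3*pi/5) - (0) = 3*pi/5.
Hence b_5 = (2/pi)·(3*pi/5) = 6/5.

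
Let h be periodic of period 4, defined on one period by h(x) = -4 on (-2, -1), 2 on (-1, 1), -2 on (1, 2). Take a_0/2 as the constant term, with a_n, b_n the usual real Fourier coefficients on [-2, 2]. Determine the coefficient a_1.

a_1 = 1/2 ∫_{-2}^{2} h(x) cos(pi*x/2) dx.
Split the integral at the breakpoints.
Directly, an antiderivative of (-4) cos(pi*x/2) is -8*sin(pi*x/2)/pi; evaluating from -2 to -1: ∫_{-2}^{-1} (-4) cos(pi*x/2) dx = (8/pi) - (0) = 8/pi.
Directly, an antiderivative of (2) cos(pi*x/2) is 4*sin(pi*x/2)/pi; evaluating from -1 to 1: ∫_{-1}^{1} (2) cos(pi*x/2) dx = (4/pi) - (-4/pi) = 8/pi.
Directly, an antiderivative of (-2) cos(pi*x/2) is -4*sin(pi*x/2)/pi; evaluating from 1 to 2: ∫_{1}^{2} (-2) cos(pi*x/2) dx = (0) - (-4/pi) = 4/pi.
Summing the pieces and multiplying by (1/2) gives a_1 = 10/pi.

10/pi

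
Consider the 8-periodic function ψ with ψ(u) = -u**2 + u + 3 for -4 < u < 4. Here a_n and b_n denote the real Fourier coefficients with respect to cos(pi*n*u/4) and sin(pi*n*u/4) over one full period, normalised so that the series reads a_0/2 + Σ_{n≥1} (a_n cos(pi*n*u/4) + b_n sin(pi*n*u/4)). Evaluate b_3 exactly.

b_3 = 1/4 ∫_{-4}^{4} ψ(u) sin(3*pi*u/4) du.
Integrating by parts twice (tabular method), an antiderivative of (-u**2 + u + 3) sin(3*pi*u/4) is 4*u**2*cos(3*pi*u/4)/(3*pi) - 32*u*sin(3*pi*u/4)/(9*pi**2) - 4*u*cos(3*pi*u/4)/(3*pi) + 16*sin(3*pi*u/4)/(9*pi**2) - 4*cos(3*pi*u/4)/pi - 128*cos(3*pi*u/4)/(27*pi**3); evaluating from -4 to 4: ∫_{-4}^{4} (-u**2 + u + 3) sin(3*pi*u/4) du = (-12/pi + 128/(27*pi**3)) - (4*(32 - 153*pi**2)/(27*pi**3)) = 32/(3*pi).
Hence b_3 = (1/4)·(32/(3*pi)) = 8/(3*pi).

8/(3*pi)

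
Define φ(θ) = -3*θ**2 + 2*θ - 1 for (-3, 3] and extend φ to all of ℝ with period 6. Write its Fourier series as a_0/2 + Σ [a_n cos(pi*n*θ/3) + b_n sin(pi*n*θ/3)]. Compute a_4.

a_4 = 1/3 ∫_{-3}^{3} φ(θ) cos(4*pi*θ/3) dθ.
Integrating by parts twice (tabular method), an antiderivative of (-3*θ**2 + 2*θ - 1) cos(4*pi*θ/3) is -9*θ**2*sin(4*pi*θ/3)/(4*pi) + 3*θ*sin(4*pi*θ/3)/(2*pi) - 27*θ*cos(4*pi*θ/3)/(8*pi**2) - 3*sin(4*pi*θ/3)/(4*pi) + 81*sin(4*pi*θ/3)/(32*pi**3) + 9*cos(4*pi*θ/3)/(8*pi**2); evaluating from -3 to 3: ∫_{-3}^{3} (-3*θ**2 + 2*θ - 1) cos(4*pi*θ/3) dθ = (-9/pi**2) - (45/(4*pi**2)) = -81/(4*pi**2).
Hence a_4 = (1/3)·(-81/(4*pi**2)) = -27/(4*pi**2).

-27/(4*pi**2)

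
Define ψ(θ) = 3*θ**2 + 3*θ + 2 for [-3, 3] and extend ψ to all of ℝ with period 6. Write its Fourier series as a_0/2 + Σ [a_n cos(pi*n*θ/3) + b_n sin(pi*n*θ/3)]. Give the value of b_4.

-9/(2*pi)

b_4 = 1/3 ∫_{-3}^{3} ψ(θ) sin(4*pi*θ/3) dθ.
Integrating by parts twice (tabular method), an antiderivative of (3*θ**2 + 3*θ + 2) sin(4*pi*θ/3) is -9*θ**2*cos(4*pi*θ/3)/(4*pi) + 27*θ*sin(4*pi*θ/3)/(8*pi**2) - 9*θ*cos(4*pi*θ/3)/(4*pi) + 27*sin(4*pi*θ/3)/(16*pi**2) - 3*cos(4*pi*θ/3)/(2*pi) + 81*cos(4*pi*θ/3)/(32*pi**3); evaluating from -3 to 3: ∫_{-3}^{3} (3*θ**2 + 3*θ + 2) sin(4*pi*θ/3) dθ = (3*(27 - 304*pi**2)/(32*pi**3)) - (-15/pi + 81/(32*pi**3)) = -27/(2*pi).
Hence b_4 = (1/3)·(-27/(2*pi)) = -9/(2*pi).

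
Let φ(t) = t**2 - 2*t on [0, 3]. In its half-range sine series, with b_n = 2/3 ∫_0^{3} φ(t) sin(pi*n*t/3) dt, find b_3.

b_3 = 2/3 ∫_0^{3} (t**2 - 2*t) sin(pi*t) dt.
Integrating by parts twice (tabular method), an antiderivative of (t**2 - 2*t) sin(pi*t) is -t**2*cos(pi*t)/pi + 2*t*sin(pi*t)/pi**2 + 2*t*cos(pi*t)/pi - 2*sin(pi*t)/pi**2 + 2*cos(pi*t)/pi**3; evaluating from 0 to 3: ∫_{0}^{3} (t**2 - 2*t) sin(pi*t) dt = (-2/pi**3 + 3/pi) - (2/pi**3) = -4/pi**3 + 3/pi.
Hence b_3 = (2/3)·(-4/pi**3 + 3/pi) = -8/(3*pi**3) + 2/pi.

-8/(3*pi**3) + 2/pi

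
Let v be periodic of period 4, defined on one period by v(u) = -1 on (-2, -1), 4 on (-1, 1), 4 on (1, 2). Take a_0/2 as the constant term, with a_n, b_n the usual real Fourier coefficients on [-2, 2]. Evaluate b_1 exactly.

b_1 = 1/2 ∫_{-2}^{2} v(u) sin(pi*u/2) du.
Split the integral at the breakpoints.
Directly, an antiderivative of (-1) sin(pi*u/2) is 2*cos(pi*u/2)/pi; evaluating from -2 to -1: ∫_{-2}^{-1} (-1) sin(pi*u/2) du = (0) - (-2/pi) = 2/pi.
Directly, an antiderivative of (4) sin(pi*u/2) is -8*cos(pi*u/2)/pi; evaluating from -1 to 1: ∫_{-1}^{1} (4) sin(pi*u/2) du = (0) - (0) = 0.
Directly, an antiderivative of (4) sin(pi*u/2) is -8*cos(pi*u/2)/pi; evaluating from 1 to 2: ∫_{1}^{2} (4) sin(pi*u/2) du = (8/pi) - (0) = 8/pi.
Summing the pieces and multiplying by (1/2) gives b_1 = 5/pi.

5/pi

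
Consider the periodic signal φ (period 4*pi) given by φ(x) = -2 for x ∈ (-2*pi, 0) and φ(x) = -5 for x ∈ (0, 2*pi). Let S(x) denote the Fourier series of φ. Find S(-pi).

φ is continuous at x = -pi with value -2, so the series converges to -2 there.

-2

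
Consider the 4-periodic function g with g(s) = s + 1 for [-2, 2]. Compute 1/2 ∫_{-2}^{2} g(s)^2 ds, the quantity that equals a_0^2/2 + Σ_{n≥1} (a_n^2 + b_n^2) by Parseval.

14/3

1/2 ∫_{-2}^{2} g(s)^2 ds = 1/2 · (28/3) = 14/3.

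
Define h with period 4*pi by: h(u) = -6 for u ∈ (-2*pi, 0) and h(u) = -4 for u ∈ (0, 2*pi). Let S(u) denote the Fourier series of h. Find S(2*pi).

-5

At u = 2*pi the one-sided limits are h(2*pi^-) = -4 and h(2*pi^+) = -6.
By Dirichlet's theorem the series converges to their average, [(-4) + (-6)]/2 = -5.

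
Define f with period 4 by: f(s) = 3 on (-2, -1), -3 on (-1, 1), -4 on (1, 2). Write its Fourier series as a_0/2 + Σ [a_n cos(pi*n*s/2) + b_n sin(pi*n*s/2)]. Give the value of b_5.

b_5 = 1/2 ∫_{-2}^{2} f(s) sin(5*pi*s/2) ds.
Split the integral at the breakpoints.
Directly, an antiderivative of (3) sin(5*pi*s/2) is -6*cos(5*pi*s/2)/(5*pi); evaluating from -2 to -1: ∫_{-2}^{-1} (3) sin(5*pi*s/2) ds = (0) - (6/(5*pi)) = -6/(5*pi).
Directly, an antiderivative of (-3) sin(5*pi*s/2) is 6*cos(5*pi*s/2)/(5*pi); evaluating from -1 to 1: ∫_{-1}^{1} (-3) sin(5*pi*s/2) ds = (0) - (0) = 0.
Directly, an antiderivative of (-4) sin(5*pi*s/2) is 8*cos(5*pi*s/2)/(5*pi); evaluating from 1 to 2: ∫_{1}^{2} (-4) sin(5*pi*s/2) ds = (-8/(5*pi)) - (0) = -8/(5*pi).
Summing the pieces and multiplying by (1/2) gives b_5 = -7/(5*pi).

-7/(5*pi)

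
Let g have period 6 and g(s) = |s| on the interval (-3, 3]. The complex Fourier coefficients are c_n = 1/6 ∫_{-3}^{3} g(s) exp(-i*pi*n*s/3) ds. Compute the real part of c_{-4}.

Since g is real-valued, Re(c_{-4}) = 1/6 ∫_{-3}^{3} g(s) cos(-4*pi*s/3) ds = a_{4}/2.
g is even and cos(-4*pi*s/3) is even, so the integrand is even: ∫_{-3}^{3} g(s) cos(-4*pi*s/3) ds = 2∫_0^{3} g(s) cos(-4*pi*s/3) ds.
Integrating by parts (boundary term plus one more integral), an antiderivative of (s) cos(-4*pi*s/3) is 3*s*sin(4*pi*s/3)/(4*pi) + 9*cos(4*pi*s/3)/(16*pi**2); evaluating from 0 to 3: ∫_{0}^{3} (s) cos(-4*pi*s/3) ds = (9/(16*pi**2)) - (9/(16*pi**2)) = 0.
So ∫_{-3}^{3} g(s) cos(-4*pi*s/3) ds = 0.
Hence Re(c_{-4}) = (1/6)·(0) = 0.

0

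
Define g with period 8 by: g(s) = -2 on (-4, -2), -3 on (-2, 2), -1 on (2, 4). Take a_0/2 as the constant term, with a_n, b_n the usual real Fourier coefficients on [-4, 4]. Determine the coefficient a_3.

a_3 = 1/4 ∫_{-4}^{4} g(s) cos(3*pi*s/4) ds.
Split the integral at the breakpoints.
Directly, an antiderivative of (-2) cos(3*pi*s/4) is -8*sin(3*pi*s/4)/(3*pi); evaluating from -4 to -2: ∫_{-4}^{-2} (-2) cos(3*pi*s/4) ds = (-8/(3*pi)) - (0) = -8/(3*pi).
Directly, an antiderivative of (-3) cos(3*pi*s/4) is -4*sin(3*pi*s/4)/pi; evaluating from -2 to 2: ∫_{-2}^{2} (-3) cos(3*pi*s/4) ds = (4/pi) - (-4/pi) = 8/pi.
Directly, an antiderivative of (-1) cos(3*pi*s/4) is -4*sin(3*pi*s/4)/(3*pi); evaluating from 2 to 4: ∫_{2}^{4} (-1) cos(3*pi*s/4) ds = (0) - (4/(3*pi)) = -4/(3*pi).
Summing the pieces and multiplying by (1/4) gives a_3 = 1/pi.

1/pi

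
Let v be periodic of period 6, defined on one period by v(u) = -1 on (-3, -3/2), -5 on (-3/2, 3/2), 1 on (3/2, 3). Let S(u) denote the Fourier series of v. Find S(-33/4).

u = -33/4 differs from u = -9/4 by -1 full period(s), and the series is 6-periodic.
v is continuous at u = -9/4 with value -1, so the series converges to -1 there.

-1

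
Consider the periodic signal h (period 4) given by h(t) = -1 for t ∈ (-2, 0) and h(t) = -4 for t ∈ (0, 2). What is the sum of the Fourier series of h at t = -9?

-1

t = -9 differs from t = -1 by -2 full period(s), and the series is 4-periodic.
h is continuous at t = -1 with value -1, so the series converges to -1 there.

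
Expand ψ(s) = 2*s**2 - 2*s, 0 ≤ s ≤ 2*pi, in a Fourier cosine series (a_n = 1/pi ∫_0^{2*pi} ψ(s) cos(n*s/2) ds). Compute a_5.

a_5 = 1/pi ∫_0^{2*pi} (2*s**2 - 2*s) cos(5*s/2) ds.
Integrating by parts twice (tabular method), an antiderivative of (2*s**2 - 2*s) cos(5*s/2) is 4*s**2*sin(5*s/2)/5 - 4*s*sin(5*s/2)/5 + 16*s*cos(5*s/2)/25 - 32*sin(5*s/2)/125 - 8*cos(5*s/2)/25; evaluating from 0 to 2*pi: ∫_{0}^{2*pi} (2*s**2 - 2*s) cos(5*s/2) ds = (8/25 - 32*pi/25) - (-8/25) = 16/25 - 32*pi/25.
Hence a_5 = (1/pi)·(16/25 - 32*pi/25) = 16*(1 - 2*pi)/(25*pi).

16*(1 - 2*pi)/(25*pi)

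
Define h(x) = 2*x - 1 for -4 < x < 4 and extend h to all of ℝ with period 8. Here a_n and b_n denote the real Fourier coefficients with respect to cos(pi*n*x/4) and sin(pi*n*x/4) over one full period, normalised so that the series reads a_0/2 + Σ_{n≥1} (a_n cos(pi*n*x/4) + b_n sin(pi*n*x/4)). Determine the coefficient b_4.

b_4 = 1/4 ∫_{-4}^{4} h(x) sin(pi*x) dx.
Integrating by parts (boundary term plus one more integral), an antiderivative of (2*x - 1) sin(pi*x) is -2*x*cos(pi*x)/pi + 2*sin(pi*x)/pi**2 + cos(pi*x)/pi; evaluating from -4 to 4: ∫_{-4}^{4} (2*x - 1) sin(pi*x) dx = (-7/pi) - (9/pi) = -16/pi.
Hence b_4 = (1/4)·(-16/pi) = -4/pi.

-4/pi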